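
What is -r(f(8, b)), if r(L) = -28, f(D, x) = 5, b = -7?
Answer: 28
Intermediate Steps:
-r(f(8, b)) = -1*(-28) = 28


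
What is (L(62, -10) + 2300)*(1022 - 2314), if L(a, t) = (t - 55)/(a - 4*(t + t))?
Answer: -210941610/71 ≈ -2.9710e+6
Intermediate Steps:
L(a, t) = (-55 + t)/(a - 8*t)
(L(62, -10) + 2300)*(1022 - 2314) = ((-55 - 10)/(62 - 8*(-10)) + 2300)*(1022 - 2314) = (-65/(62 + 80) + 2300)*(-1292) = (-65/142 + 2300)*(-1292) = (326535/142)*(-1292) = -210941610/71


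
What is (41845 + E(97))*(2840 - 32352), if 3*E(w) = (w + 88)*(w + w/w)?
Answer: -4239841480/3 ≈ -1.4133e+9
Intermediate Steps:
E(w) = (1 + w)*(88 + w)/3 (E(w) = ((w + 88)*(w + w/w))/3 = ((88 + w)*(w + 1))/3 = ((88 + w)*(1 + w))/3 = ((1 + w)*(88 + w))/3 = (1 + w)*(88 + w)/3)
(41845 + E(97))*(2840 - 32352) = (41845 + (88/3 + (⅓)*97² + (89/3)*97))*(2840 - 32352) = (41845 + (88/3 + (⅓)*9409 + 8633/3))*(-29512) = (41845 + (88/3 + 9409/3 + 8633/3))*(-29512) = (41845 + 18130/3)*(-29512) = (143665/3)*(-29512) = -4239841480/3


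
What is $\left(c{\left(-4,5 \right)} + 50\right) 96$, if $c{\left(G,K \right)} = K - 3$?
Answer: $4992$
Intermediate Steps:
$c{\left(G,K \right)} = -3 + K$
$\left(c{\left(-4,5 \right)} + 50\right) 96 = \left(\left(-3 + 5\right) + 50\right) 96 = \left(2 + 50\right) 96 = 52 \cdot 96 = 4992$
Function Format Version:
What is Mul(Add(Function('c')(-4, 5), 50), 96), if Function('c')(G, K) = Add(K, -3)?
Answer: 4992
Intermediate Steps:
Function('c')(G, K) = Add(-3, K)
Mul(Add(Function('c')(-4, 5), 50), 96) = Mul(Add(Add(-3, 5), 50), 96) = Mul(Add(2, 50), 96) = Mul(52, 96) = 4992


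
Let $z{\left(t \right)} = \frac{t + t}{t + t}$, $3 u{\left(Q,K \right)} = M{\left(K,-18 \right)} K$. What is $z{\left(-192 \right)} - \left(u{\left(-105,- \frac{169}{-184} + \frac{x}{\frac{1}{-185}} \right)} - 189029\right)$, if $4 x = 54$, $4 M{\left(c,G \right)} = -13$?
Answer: $\frac{411406417}{2208} \approx 1.8633 \cdot 10^{5}$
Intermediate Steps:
$M{\left(c,G \right)} = - \frac{13}{4}$ ($M{\left(c,G \right)} = \frac{1}{4} \left(-13\right) = - \frac{13}{4}$)
$x = \frac{27}{2}$ ($x = \frac{1}{4} \cdot 54 = \frac{27}{2} \approx 13.5$)
$u{\left(Q,K \right)} = - \frac{13 K}{12}$ ($u{\left(Q,K \right)} = \frac{\left(- \frac{13}{4}\right) K}{3} = - \frac{13 K}{12}$)
$z{\left(t \right)} = 1$ ($z{\left(t \right)} = \frac{2 t}{2 t} = 2 t \frac{1}{2 t} = 1$)
$z{\left(-192 \right)} - \left(u{\left(-105,- \frac{169}{-184} + \frac{x}{\frac{1}{-185}} \right)} - 189029\right) = 1 - \left(- \frac{13 \left(- \frac{169}{-184} + \frac{27}{2 \frac{1}{-185}}\right)}{12} - 189029\right) = 1 - \left(- \frac{13 \left(\left(-169\right) \left(- \frac{1}{184}\right) + \frac{27}{2 \left(- \frac{1}{185}\right)}\right)}{12} - 189029\right) = 1 - \left(- \frac{13 \left(\frac{169}{184} + \frac{27}{2} \left(-185\right)\right)}{12} - 189029\right) = 1 - \left(- \frac{13 \left(\frac{169}{184} - \frac{4995}{2}\right)}{12} - 189029\right) = 1 - \left(\left(- \frac{13}{12}\right) \left(- \frac{459371}{184}\right) - 189029\right) = 1 - \left(\frac{5971823}{2208} - 189029\right) = 1 - - \frac{411404209}{2208} = 1 + \frac{411404209}{2208} = \frac{411406417}{2208}$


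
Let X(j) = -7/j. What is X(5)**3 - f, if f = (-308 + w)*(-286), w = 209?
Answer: -3539593/125 ≈ -28317.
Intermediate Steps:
f = 28314 (f = (-308 + 209)*(-286) = -99*(-286) = 28314)
X(5)**3 - f = (-7/5)**3 - 1*28314 = (-7*1/5)**3 - 28314 = (-7/5)**3 - 28314 = -343/125 - 28314 = -3539593/125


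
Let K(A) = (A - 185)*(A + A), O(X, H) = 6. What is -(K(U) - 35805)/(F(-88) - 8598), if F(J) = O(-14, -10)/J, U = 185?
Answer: -15004/3603 ≈ -4.1643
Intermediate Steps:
K(A) = 2*A*(-185 + A) (K(A) = (-185 + A)*(2*A) = 2*A*(-185 + A))
F(J) = 6/J
-(K(U) - 35805)/(F(-88) - 8598) = -(2*185*(-185 + 185) - 35805)/(6/(-88) - 8598) = -(2*185*0 - 35805)/(6*(-1/88) - 8598) = -(0 - 35805)/(-3/44 - 8598) = -(-35805)/(-378315/44) = -(-35805)*(-44)/378315 = -1*15004/3603 = -15004/3603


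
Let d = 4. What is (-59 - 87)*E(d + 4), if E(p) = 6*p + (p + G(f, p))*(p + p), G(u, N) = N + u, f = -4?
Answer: -35040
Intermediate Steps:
E(p) = 6*p + 2*p*(-4 + 2*p) (E(p) = 6*p + (p + (p - 4))*(p + p) = 6*p + (p + (-4 + p))*(2*p) = 6*p + (-4 + 2*p)*(2*p) = 6*p + 2*p*(-4 + 2*p))
(-59 - 87)*E(d + 4) = (-59 - 87)*(2*(4 + 4)*(-1 + 2*(4 + 4))) = -292*8*(-1 + 2*8) = -292*8*(-1 + 16) = -292*8*15 = -146*240 = -35040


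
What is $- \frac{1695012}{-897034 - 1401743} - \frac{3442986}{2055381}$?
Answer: $- \frac{492306840950}{524984729893} \approx -0.93775$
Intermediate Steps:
$- \frac{1695012}{-897034 - 1401743} - \frac{3442986}{2055381} = - \frac{1695012}{-2298777} - \frac{1147662}{685127} = \left(-1695012\right) \left(- \frac{1}{2298777}\right) - \frac{1147662}{685127} = \frac{565004}{766259} - \frac{1147662}{685127} = - \frac{492306840950}{524984729893}$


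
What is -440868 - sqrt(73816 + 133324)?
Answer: -440868 - 2*sqrt(51785) ≈ -4.4132e+5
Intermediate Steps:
-440868 - sqrt(73816 + 133324) = -440868 - sqrt(207140) = -440868 - 2*sqrt(51785)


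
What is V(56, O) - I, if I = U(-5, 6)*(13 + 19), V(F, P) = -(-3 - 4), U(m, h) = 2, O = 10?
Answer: -57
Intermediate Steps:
V(F, P) = 7 (V(F, P) = -1*(-7) = 7)
I = 64 (I = 2*(13 + 19) = 2*32 = 64)
V(56, O) - I = 7 - 1*64 = 7 - 64 = -57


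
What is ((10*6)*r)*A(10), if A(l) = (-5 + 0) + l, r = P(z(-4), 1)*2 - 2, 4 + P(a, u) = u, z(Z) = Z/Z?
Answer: -2400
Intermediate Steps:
z(Z) = 1
P(a, u) = -4 + u
r = -8 (r = (-4 + 1)*2 - 2 = -3*2 - 2 = -6 - 2 = -8)
A(l) = -5 + l
((10*6)*r)*A(10) = ((10*6)*(-8))*(-5 + 10) = (60*(-8))*5 = -480*5 = -2400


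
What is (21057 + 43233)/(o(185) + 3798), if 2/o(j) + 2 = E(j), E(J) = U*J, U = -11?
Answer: 65479365/3868262 ≈ 16.927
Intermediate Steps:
E(J) = -11*J
o(j) = 2/(-2 - 11*j)
(21057 + 43233)/(o(185) + 3798) = (21057 + 43233)/(2/(-2 - 11*185) + 3798) = 64290/(2/(-2 - 2035) + 3798) = 64290/(2/(-2037) + 3798) = 64290/(2*(-1/2037) + 3798) = 64290/(-2/2037 + 3798) = 64290/(7736524/2037) = 64290*(2037/7736524) = 65479365/3868262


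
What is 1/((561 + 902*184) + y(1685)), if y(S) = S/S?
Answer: 1/166530 ≈ 6.0049e-6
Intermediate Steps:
y(S) = 1
1/((561 + 902*184) + y(1685)) = 1/((561 + 902*184) + 1) = 1/((561 + 165968) + 1) = 1/(166529 + 1) = 1/166530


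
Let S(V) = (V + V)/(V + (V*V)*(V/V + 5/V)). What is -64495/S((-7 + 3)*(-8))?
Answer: -1225405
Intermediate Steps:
S(V) = 2*V/(V + V²*(1 + 5/V)) (S(V) = (2*V)/(V + V²*(1 + 5/V)) = 2*V/(V + V²*(1 + 5/V)))
-64495/S((-7 + 3)*(-8)) = -64495/(2/(6 + (-7 + 3)*(-8))) = -64495/(2/(6 - 4*(-8))) = -64495/(2/(6 + 32)) = -64495/(2/38) = -64495/(2*(1/38)) = -64495/1/19 = -64495*19 = -1225405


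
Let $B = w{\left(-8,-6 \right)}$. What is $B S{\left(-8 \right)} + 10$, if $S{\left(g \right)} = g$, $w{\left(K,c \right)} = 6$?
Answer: $-38$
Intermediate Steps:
$B = 6$
$B S{\left(-8 \right)} + 10 = 6 \left(-8\right) + 10 = -48 + 10 = -38$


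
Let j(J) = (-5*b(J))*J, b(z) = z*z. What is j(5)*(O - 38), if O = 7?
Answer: 19375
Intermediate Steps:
b(z) = z²
j(J) = -5*J³ (j(J) = (-5*J²)*J = -5*J³)
j(5)*(O - 38) = (-5*5³)*(7 - 38) = -5*125*(-31) = -625*(-31) = 19375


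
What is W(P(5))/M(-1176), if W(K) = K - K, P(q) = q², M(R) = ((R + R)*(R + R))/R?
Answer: 0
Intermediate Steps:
M(R) = 4*R (M(R) = ((2*R)*(2*R))/R = (4*R²)/R = 4*R)
W(K) = 0
W(P(5))/M(-1176) = 0/((4*(-1176))) = 0/(-4704) = 0*(-1/4704) = 0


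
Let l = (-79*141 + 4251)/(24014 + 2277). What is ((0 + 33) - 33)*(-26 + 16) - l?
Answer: 6888/26291 ≈ 0.26199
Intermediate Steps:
l = -6888/26291 (l = (-11139 + 4251)/26291 = -6888*1/26291 = -6888/26291 ≈ -0.26199)
((0 + 33) - 33)*(-26 + 16) - l = ((0 + 33) - 33)*(-26 + 16) - 1*(-6888/26291) = (33 - 33)*(-10) + 6888/26291 = 0*(-10) + 6888/26291 = 0 + 6888/26291 = 6888/26291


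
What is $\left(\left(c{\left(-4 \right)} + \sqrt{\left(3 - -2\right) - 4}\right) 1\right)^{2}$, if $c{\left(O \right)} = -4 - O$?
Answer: $1$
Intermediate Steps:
$\left(\left(c{\left(-4 \right)} + \sqrt{\left(3 - -2\right) - 4}\right) 1\right)^{2} = \left(\left(\left(-4 - -4\right) + \sqrt{\left(3 - -2\right) - 4}\right) 1\right)^{2} = \left(\left(\left(-4 + 4\right) + \sqrt{\left(3 + 2\right) - 4}\right) 1\right)^{2} = \left(\left(0 + \sqrt{5 - 4}\right) 1\right)^{2} = \left(\left(0 + \sqrt{1}\right) 1\right)^{2} = \left(\left(0 + 1\right) 1\right)^{2} = \left(1 \cdot 1\right)^{2} = 1^{2} = 1$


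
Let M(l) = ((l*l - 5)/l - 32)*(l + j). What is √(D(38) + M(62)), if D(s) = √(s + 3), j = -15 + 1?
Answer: √(1380120 + 961*√41)/31 ≈ 37.981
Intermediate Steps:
j = -14
D(s) = √(3 + s)
M(l) = (-32 + (-5 + l²)/l)*(-14 + l) (M(l) = ((l*l - 5)/l - 32)*(l - 14) = ((l² - 5)/l - 32)*(-14 + l) = ((-5 + l²)/l - 32)*(-14 + l) = (-32 + (-5 + l²)/l)*(-14 + l))
√(D(38) + M(62)) = √(√(3 + 38) + (443 + 62² - 46*62 + 70/62)) = √(√41 + (443 + 3844 - 2852 + 70*(1/62))) = √(√41 + (443 + 3844 - 2852 + 35/31)) = √(√41 + 44520/31) = √(44520/31 + √41)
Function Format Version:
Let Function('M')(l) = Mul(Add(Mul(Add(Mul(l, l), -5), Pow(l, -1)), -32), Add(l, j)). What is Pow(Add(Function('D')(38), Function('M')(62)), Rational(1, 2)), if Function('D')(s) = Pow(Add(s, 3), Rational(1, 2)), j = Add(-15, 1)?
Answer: Mul(Rational(1, 31), Pow(Add(1380120, Mul(961, Pow(41, Rational(1, 2)))), Rational(1, 2))) ≈ 37.981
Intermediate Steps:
j = -14
Function('D')(s) = Pow(Add(3, s), Rational(1, 2))
Function('M')(l) = Mul(Add(-32, Mul(Pow(l, -1), Add(-5, Pow(l, 2)))), Add(-14, l)) (Function('M')(l) = Mul(Add(Mul(Add(Mul(l, l), -5), Pow(l, -1)), -32), Add(l, -14)) = Mul(Add(Mul(Add(Pow(l, 2), -5), Pow(l, -1)), -32), Add(-14, l)) = Mul(Add(Mul(Add(-5, Pow(l, 2)), Pow(l, -1)), -32), Add(-14, l)) = Mul(Add(Mul(Pow(l, -1), Add(-5, Pow(l, 2))), -32), Add(-14, l)) = Mul(Add(-32, Mul(Pow(l, -1), Add(-5, Pow(l, 2)))), Add(-14, l)))
Pow(Add(Function('D')(38), Function('M')(62)), Rational(1, 2)) = Pow(Add(Pow(Add(3, 38), Rational(1, 2)), Add(443, Pow(62, 2), Mul(-46, 62), Mul(70, Pow(62, -1)))), Rational(1, 2)) = Pow(Add(Pow(41, Rational(1, 2)), Add(443, 3844, -2852, Mul(70, Rational(1, 62)))), Rational(1, 2)) = Pow(Add(Pow(41, Rational(1, 2)), Add(443, 3844, -2852, Rational(35, 31))), Rational(1, 2)) = Pow(Add(Pow(41, Rational(1, 2)), Rational(44520, 31)), Rational(1, 2)) = Pow(Add(Rational(44520, 31), Pow(41, Rational(1, 2))), Rational(1, 2))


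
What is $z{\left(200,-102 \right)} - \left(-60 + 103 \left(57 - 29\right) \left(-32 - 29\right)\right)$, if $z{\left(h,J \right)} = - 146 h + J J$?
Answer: $157188$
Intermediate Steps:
$z{\left(h,J \right)} = J^{2} - 146 h$ ($z{\left(h,J \right)} = - 146 h + J^{2} = J^{2} - 146 h$)
$z{\left(200,-102 \right)} - \left(-60 + 103 \left(57 - 29\right) \left(-32 - 29\right)\right) = \left(\left(-102\right)^{2} - 29200\right) - \left(-60 + 103 \left(57 - 29\right) \left(-32 - 29\right)\right) = \left(10404 - 29200\right) - \left(-60 + 103 \cdot 28 \left(-61\right)\right) = -18796 - \left(-60 + 103 \left(-1708\right)\right) = -18796 - \left(-60 - 175924\right) = -18796 - -175984 = -18796 + 175984 = 157188$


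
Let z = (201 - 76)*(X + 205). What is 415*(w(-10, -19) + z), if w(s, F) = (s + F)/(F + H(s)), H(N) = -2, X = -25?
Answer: 196099535/21 ≈ 9.3381e+6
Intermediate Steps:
w(s, F) = (F + s)/(-2 + F) (w(s, F) = (s + F)/(F - 2) = (F + s)/(-2 + F))
z = 22500 (z = (201 - 76)*(-25 + 205) = 125*180 = 22500)
415*(w(-10, -19) + z) = 415*((-19 - 10)/(-2 - 19) + 22500) = 415*(-29/(-21) + 22500) = 415*(-1/21*(-29) + 22500) = 415*(29/21 + 22500) = 415*(472529/21) = 196099535/21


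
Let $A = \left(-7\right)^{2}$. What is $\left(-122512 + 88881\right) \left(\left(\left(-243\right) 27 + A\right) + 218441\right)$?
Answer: $-7127384199$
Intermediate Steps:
$A = 49$
$\left(-122512 + 88881\right) \left(\left(\left(-243\right) 27 + A\right) + 218441\right) = \left(-122512 + 88881\right) \left(\left(\left(-243\right) 27 + 49\right) + 218441\right) = - 33631 \left(\left(-6561 + 49\right) + 218441\right) = - 33631 \left(-6512 + 218441\right) = \left(-33631\right) 211929 = -7127384199$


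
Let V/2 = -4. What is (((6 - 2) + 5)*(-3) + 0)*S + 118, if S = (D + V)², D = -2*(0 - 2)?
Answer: -314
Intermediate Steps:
V = -8 (V = 2*(-4) = -8)
D = 4 (D = -2*(-2) = 4)
S = 16 (S = (4 - 8)² = (-4)² = 16)
(((6 - 2) + 5)*(-3) + 0)*S + 118 = (((6 - 2) + 5)*(-3) + 0)*16 + 118 = ((4 + 5)*(-3) + 0)*16 + 118 = (9*(-3) + 0)*16 + 118 = (-27 + 0)*16 + 118 = -27*16 + 118 = -432 + 118 = -314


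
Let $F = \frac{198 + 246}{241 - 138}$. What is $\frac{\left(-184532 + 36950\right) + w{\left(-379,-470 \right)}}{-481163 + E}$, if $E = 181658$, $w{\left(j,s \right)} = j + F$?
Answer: $\frac{15239539}{30849015} \approx 0.494$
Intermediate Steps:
$F = \frac{444}{103} \approx 4.3107$
$w{\left(j,s \right)} = \frac{444}{103} + j$ ($w{\left(j,s \right)} = j + \frac{444}{103} = \frac{444}{103} + j$)
$\frac{\left(-184532 + 36950\right) + w{\left(-379,-470 \right)}}{-481163 + E} = \frac{\left(-184532 + 36950\right) + \left(\frac{444}{103} - 379\right)}{-481163 + 181658} = \frac{-147582 - \frac{38593}{103}}{-299505} = \left(- \frac{15239539}{103}\right) \left(- \frac{1}{299505}\right) = \frac{15239539}{30849015}$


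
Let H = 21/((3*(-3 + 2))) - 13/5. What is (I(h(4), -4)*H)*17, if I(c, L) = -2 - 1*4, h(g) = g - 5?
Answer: 4896/5 ≈ 979.20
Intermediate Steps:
h(g) = -5 + g
I(c, L) = -6 (I(c, L) = -2 - 4 = -6)
H = -48/5 (H = 21/((3*(-1))) - 13*⅕ = 21/(-3) - 13/5 = 21*(-⅓) - 13/5 = -7 - 13/5 = -48/5 ≈ -9.6000)
(I(h(4), -4)*H)*17 = -6*(-48/5)*17 = (288/5)*17 = 4896/5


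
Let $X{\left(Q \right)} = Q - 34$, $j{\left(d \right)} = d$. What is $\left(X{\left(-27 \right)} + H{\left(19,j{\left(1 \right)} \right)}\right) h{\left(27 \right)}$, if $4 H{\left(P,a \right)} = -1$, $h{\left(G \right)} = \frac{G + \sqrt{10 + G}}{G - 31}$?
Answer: $\frac{6615}{16} + \frac{245 \sqrt{37}}{16} \approx 506.58$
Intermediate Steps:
$h{\left(G \right)} = \frac{G + \sqrt{10 + G}}{-31 + G}$
$X{\left(Q \right)} = -34 + Q$
$H{\left(P,a \right)} = - \frac{1}{4}$ ($H{\left(P,a \right)} = \frac{1}{4} \left(-1\right) = - \frac{1}{4}$)
$\left(X{\left(-27 \right)} + H{\left(19,j{\left(1 \right)} \right)}\right) h{\left(27 \right)} = \left(\left(-34 - 27\right) - \frac{1}{4}\right) \frac{27 + \sqrt{10 + 27}}{-31 + 27} = \left(-61 - \frac{1}{4}\right) \frac{27 + \sqrt{37}}{-4} = - \frac{245 \left(- \frac{27 + \sqrt{37}}{4}\right)}{4} = - \frac{245 \left(- \frac{27}{4} - \frac{\sqrt{37}}{4}\right)}{4} = \frac{6615}{16} + \frac{245 \sqrt{37}}{16}$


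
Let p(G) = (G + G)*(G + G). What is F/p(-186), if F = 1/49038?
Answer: 1/6786074592 ≈ 1.4736e-10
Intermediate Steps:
p(G) = 4*G² (p(G) = (2*G)*(2*G) = 4*G²)
F = 1/49038 ≈ 2.0392e-5
F/p(-186) = 1/(49038*((4*(-186)²))) = 1/(49038*((4*34596))) = (1/49038)/138384 = (1/49038)*(1/138384) = 1/6786074592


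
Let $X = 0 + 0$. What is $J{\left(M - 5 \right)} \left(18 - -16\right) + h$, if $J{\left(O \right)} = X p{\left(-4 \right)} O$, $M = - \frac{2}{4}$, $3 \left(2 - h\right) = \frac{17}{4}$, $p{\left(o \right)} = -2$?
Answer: $\frac{7}{12} \approx 0.58333$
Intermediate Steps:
$h = \frac{7}{12}$ ($h = 2 - \frac{17 \cdot \frac{1}{4}}{3} = 2 - \frac{17}{12} = \frac{7}{12} \approx 0.58333$)
$M = - \frac{1}{2}$ ($M = \left(-2\right) \frac{1}{4} = - \frac{1}{2} \approx -0.5$)
$X = 0$
$J{\left(O \right)} = 0$ ($J{\left(O \right)} = 0 \left(- 2 O\right) = 0$)
$J{\left(M - 5 \right)} \left(18 - -16\right) + h = 0 \left(18 - -16\right) + \frac{7}{12} = 0 \left(18 + 16\right) + \frac{7}{12} = 0 \cdot 34 + \frac{7}{12} = 0 + \frac{7}{12} = \frac{7}{12}$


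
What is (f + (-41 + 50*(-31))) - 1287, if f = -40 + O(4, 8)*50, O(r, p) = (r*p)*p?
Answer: 9882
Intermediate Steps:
O(r, p) = r*p**2 (O(r, p) = (p*r)*p = r*p**2)
f = 12760 (f = -40 + (4*8**2)*50 = -40 + (4*64)*50 = -40 + 256*50 = -40 + 12800 = 12760)
(f + (-41 + 50*(-31))) - 1287 = (12760 + (-41 + 50*(-31))) - 1287 = (12760 + (-41 - 1550)) - 1287 = (12760 - 1591) - 1287 = 11169 - 1287 = 9882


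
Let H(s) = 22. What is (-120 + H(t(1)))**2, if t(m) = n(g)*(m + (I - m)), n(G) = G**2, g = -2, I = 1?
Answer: 9604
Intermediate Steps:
t(m) = 4 (t(m) = (-2)**2*(m + (1 - m)) = 4*1 = 4)
(-120 + H(t(1)))**2 = (-120 + 22)**2 = (-98)**2 = 9604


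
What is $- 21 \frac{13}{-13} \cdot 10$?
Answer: $210$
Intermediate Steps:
$- 21 \frac{13}{-13} \cdot 10 = - 21 \cdot 13 \left(- \frac{1}{13}\right) 10 = \left(-21\right) \left(-1\right) 10 = 21 \cdot 10 = 210$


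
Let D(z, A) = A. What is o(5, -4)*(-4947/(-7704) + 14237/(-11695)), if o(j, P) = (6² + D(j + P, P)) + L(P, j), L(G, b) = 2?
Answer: -293684537/15016380 ≈ -19.558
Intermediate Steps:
o(j, P) = 38 + P (o(j, P) = (6² + P) + 2 = (36 + P) + 2 = 38 + P)
o(5, -4)*(-4947/(-7704) + 14237/(-11695)) = (38 - 4)*(-4947/(-7704) + 14237/(-11695)) = 34*(-4947*(-1/7704) + 14237*(-1/11695)) = 34*(1649/2568 - 14237/11695) = 34*(-17275561/30032760) = -293684537/15016380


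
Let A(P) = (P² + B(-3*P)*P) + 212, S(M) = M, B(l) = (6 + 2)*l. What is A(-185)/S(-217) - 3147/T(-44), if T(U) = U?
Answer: 35309271/9548 ≈ 3698.1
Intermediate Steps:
B(l) = 8*l
A(P) = 212 - 23*P² (A(P) = (P² + (8*(-3*P))*P) + 212 = (P² + (-24*P)*P) + 212 = (P² - 24*P²) + 212 = -23*P² + 212 = 212 - 23*P²)
A(-185)/S(-217) - 3147/T(-44) = (212 - 23*(-185)²)/(-217) - 3147/(-44) = (212 - 23*34225)*(-1/217) - 3147*(-1/44) = (212 - 787175)*(-1/217) + 3147/44 = -786963*(-1/217) + 3147/44 = 786963/217 + 3147/44 = 35309271/9548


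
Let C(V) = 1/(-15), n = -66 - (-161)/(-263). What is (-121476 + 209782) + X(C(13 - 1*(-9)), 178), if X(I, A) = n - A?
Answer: 23160145/263 ≈ 88061.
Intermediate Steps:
n = -17519/263 (n = -66 - (-161)*(-1)/263 = -66 - 1*161/263 = -66 - 161/263 = -17519/263 ≈ -66.612)
C(V) = -1/15
X(I, A) = -17519/263 - A
(-121476 + 209782) + X(C(13 - 1*(-9)), 178) = (-121476 + 209782) + (-17519/263 - 1*178) = 88306 + (-17519/263 - 178) = 88306 - 64333/263 = 23160145/263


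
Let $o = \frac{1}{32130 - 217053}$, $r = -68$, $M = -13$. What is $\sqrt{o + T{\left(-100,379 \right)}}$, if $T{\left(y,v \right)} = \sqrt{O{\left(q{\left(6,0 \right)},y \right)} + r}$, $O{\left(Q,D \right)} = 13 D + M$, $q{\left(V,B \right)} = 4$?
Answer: $\frac{\sqrt{-2283 + 422179209 i \sqrt{1381}}}{20547} \approx 4.3106 + 4.3106 i$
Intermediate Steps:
$O{\left(Q,D \right)} = -13 + 13 D$ ($O{\left(Q,D \right)} = 13 D - 13 = -13 + 13 D$)
$T{\left(y,v \right)} = \sqrt{-81 + 13 y}$ ($T{\left(y,v \right)} = \sqrt{\left(-13 + 13 y\right) - 68} = \sqrt{-81 + 13 y}$)
$o = - \frac{1}{184923}$ ($o = \frac{1}{-184923} = - \frac{1}{184923} \approx -5.4077 \cdot 10^{-6}$)
$\sqrt{o + T{\left(-100,379 \right)}} = \sqrt{- \frac{1}{184923} + \sqrt{-81 + 13 \left(-100\right)}} = \sqrt{- \frac{1}{184923} + \sqrt{-81 - 1300}} = \sqrt{- \frac{1}{184923} + \sqrt{-1381}} = \sqrt{- \frac{1}{184923} + i \sqrt{1381}}$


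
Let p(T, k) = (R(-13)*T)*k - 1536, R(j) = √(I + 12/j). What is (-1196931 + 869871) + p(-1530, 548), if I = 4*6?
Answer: -328596 - 8384400*√39/13 ≈ -4.3563e+6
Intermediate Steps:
I = 24
R(j) = √(24 + 12/j)
p(T, k) = -1536 + 10*T*k*√39/13 (p(T, k) = ((2*√(6 + 3/(-13)))*T)*k - 1536 = ((2*√(6 + 3*(-1/13)))*T)*k - 1536 = ((2*√(6 - 3/13))*T)*k - 1536 = ((2*√(75/13))*T)*k - 1536 = ((2*(5*√39/13))*T)*k - 1536 = ((10*√39/13)*T)*k - 1536 = (10*T*√39/13)*k - 1536 = 10*T*k*√39/13 - 1536 = -1536 + 10*T*k*√39/13)
(-1196931 + 869871) + p(-1530, 548) = (-1196931 + 869871) + (-1536 + (10/13)*(-1530)*548*√39) = -327060 + (-1536 - 8384400*√39/13) = -328596 - 8384400*√39/13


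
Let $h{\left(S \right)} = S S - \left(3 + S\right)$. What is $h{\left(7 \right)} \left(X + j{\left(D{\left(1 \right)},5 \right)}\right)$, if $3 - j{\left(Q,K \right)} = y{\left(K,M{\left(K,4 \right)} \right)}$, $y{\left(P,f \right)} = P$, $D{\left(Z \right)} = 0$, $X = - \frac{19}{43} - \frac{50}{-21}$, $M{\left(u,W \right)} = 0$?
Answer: $- \frac{715}{301} \approx -2.3754$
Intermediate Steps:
$h{\left(S \right)} = -3 + S^{2} - S$ ($h{\left(S \right)} = S^{2} - \left(3 + S\right) = -3 + S^{2} - S$)
$X = \frac{1751}{903}$ ($X = \left(-19\right) \frac{1}{43} - - \frac{50}{21} = - \frac{19}{43} + \frac{50}{21} = \frac{1751}{903} \approx 1.9391$)
$j{\left(Q,K \right)} = 3 - K$
$h{\left(7 \right)} \left(X + j{\left(D{\left(1 \right)},5 \right)}\right) = \left(-3 + 7^{2} - 7\right) \left(\frac{1751}{903} + \left(3 - 5\right)\right) = \left(-3 + 49 - 7\right) \left(\frac{1751}{903} + \left(3 - 5\right)\right) = 39 \left(\frac{1751}{903} - 2\right) = 39 \left(- \frac{55}{903}\right) = - \frac{715}{301}$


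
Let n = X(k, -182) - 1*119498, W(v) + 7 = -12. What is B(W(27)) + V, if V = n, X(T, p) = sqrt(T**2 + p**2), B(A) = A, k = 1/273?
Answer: -119517 + sqrt(2468698597)/273 ≈ -1.1934e+5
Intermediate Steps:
W(v) = -19 (W(v) = -7 - 12 = -19)
k = 1/273 ≈ 0.0036630
n = -119498 + sqrt(2468698597)/273 (n = sqrt((1/273)**2 + (-182)**2) - 1*119498 = sqrt(1/74529 + 33124) - 119498 = sqrt(2468698597/74529) - 119498 = sqrt(2468698597)/273 - 119498 = -119498 + sqrt(2468698597)/273 ≈ -1.1932e+5)
V = -119498 + sqrt(2468698597)/273 ≈ -1.1932e+5
B(W(27)) + V = -19 + (-119498 + sqrt(2468698597)/273) = -119517 + sqrt(2468698597)/273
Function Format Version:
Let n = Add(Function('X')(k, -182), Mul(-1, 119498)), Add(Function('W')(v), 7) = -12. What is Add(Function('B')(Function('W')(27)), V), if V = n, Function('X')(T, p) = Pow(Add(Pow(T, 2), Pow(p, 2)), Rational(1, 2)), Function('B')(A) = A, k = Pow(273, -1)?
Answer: Add(-119517, Mul(Rational(1, 273), Pow(2468698597, Rational(1, 2)))) ≈ -1.1934e+5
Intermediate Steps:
Function('W')(v) = -19 (Function('W')(v) = Add(-7, -12) = -19)
k = Rational(1, 273) ≈ 0.0036630
n = Add(-119498, Mul(Rational(1, 273), Pow(2468698597, Rational(1, 2)))) (n = Add(Pow(Add(Pow(Rational(1, 273), 2), Pow(-182, 2)), Rational(1, 2)), Mul(-1, 119498)) = Add(Pow(Add(Rational(1, 74529), 33124), Rational(1, 2)), -119498) = Add(Pow(Rational(2468698597, 74529), Rational(1, 2)), -119498) = Add(Mul(Rational(1, 273), Pow(2468698597, Rational(1, 2))), -119498) = Add(-119498, Mul(Rational(1, 273), Pow(2468698597, Rational(1, 2)))) ≈ -1.1932e+5)
V = Add(-119498, Mul(Rational(1, 273), Pow(2468698597, Rational(1, 2)))) ≈ -1.1932e+5
Add(Function('B')(Function('W')(27)), V) = Add(-19, Add(-119498, Mul(Rational(1, 273), Pow(2468698597, Rational(1, 2))))) = Add(-119517, Mul(Rational(1, 273), Pow(2468698597, Rational(1, 2))))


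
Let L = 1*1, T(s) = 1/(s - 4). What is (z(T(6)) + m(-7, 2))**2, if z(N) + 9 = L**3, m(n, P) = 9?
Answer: 1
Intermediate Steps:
T(s) = 1/(-4 + s)
L = 1
z(N) = -8 (z(N) = -9 + 1**3 = -9 + 1 = -8)
(z(T(6)) + m(-7, 2))**2 = (-8 + 9)**2 = 1**2 = 1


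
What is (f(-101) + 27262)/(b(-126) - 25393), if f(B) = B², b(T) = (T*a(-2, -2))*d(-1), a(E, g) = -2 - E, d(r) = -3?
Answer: -37463/25393 ≈ -1.4753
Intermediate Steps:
b(T) = 0 (b(T) = (T*(-2 - 1*(-2)))*(-3) = (T*(-2 + 2))*(-3) = (T*0)*(-3) = 0*(-3) = 0)
(f(-101) + 27262)/(b(-126) - 25393) = ((-101)² + 27262)/(0 - 25393) = (10201 + 27262)/(-25393) = 37463*(-1/25393) = -37463/25393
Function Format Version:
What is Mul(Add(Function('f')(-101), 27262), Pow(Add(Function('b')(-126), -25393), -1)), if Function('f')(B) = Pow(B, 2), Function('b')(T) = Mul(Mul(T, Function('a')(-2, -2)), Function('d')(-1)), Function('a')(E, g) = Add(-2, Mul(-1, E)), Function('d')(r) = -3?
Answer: Rational(-37463, 25393) ≈ -1.4753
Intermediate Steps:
Function('b')(T) = 0 (Function('b')(T) = Mul(Mul(T, Add(-2, Mul(-1, -2))), -3) = Mul(Mul(T, Add(-2, 2)), -3) = Mul(Mul(T, 0), -3) = Mul(0, -3) = 0)
Mul(Add(Function('f')(-101), 27262), Pow(Add(Function('b')(-126), -25393), -1)) = Mul(Add(Pow(-101, 2), 27262), Pow(Add(0, -25393), -1)) = Mul(Add(10201, 27262), Pow(-25393, -1)) = Mul(37463, Rational(-1, 25393)) = Rational(-37463, 25393)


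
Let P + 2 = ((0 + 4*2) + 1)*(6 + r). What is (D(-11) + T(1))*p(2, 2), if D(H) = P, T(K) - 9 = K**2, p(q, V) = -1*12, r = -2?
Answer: -528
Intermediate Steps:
p(q, V) = -12
T(K) = 9 + K**2
P = 34 (P = -2 + ((0 + 4*2) + 1)*(6 - 2) = -2 + ((0 + 8) + 1)*4 = -2 + (8 + 1)*4 = -2 + 9*4 = -2 + 36 = 34)
D(H) = 34
(D(-11) + T(1))*p(2, 2) = (34 + (9 + 1**2))*(-12) = (34 + (9 + 1))*(-12) = (34 + 10)*(-12) = 44*(-12) = -528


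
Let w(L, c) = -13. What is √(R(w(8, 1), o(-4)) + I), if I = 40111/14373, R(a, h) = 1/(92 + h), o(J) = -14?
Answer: √43501644394/124566 ≈ 1.6744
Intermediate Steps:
I = 40111/14373 (I = 40111*(1/14373) = 40111/14373 ≈ 2.7907)
√(R(w(8, 1), o(-4)) + I) = √(1/(92 - 14) + 40111/14373) = √(1/78 + 40111/14373) = √(1047677/373698) = √43501644394/124566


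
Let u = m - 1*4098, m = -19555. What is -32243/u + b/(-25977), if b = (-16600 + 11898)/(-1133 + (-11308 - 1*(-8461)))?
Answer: 34014723463/24953543310 ≈ 1.3631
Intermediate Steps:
u = -23653 (u = -19555 - 1*4098 = -19555 - 4098 = -23653)
b = 2351/1990 (b = -4702/(-1133 + (-11308 + 8461)) = -4702/(-1133 - 2847) = -4702/(-3980) = -4702*(-1/3980) = 2351/1990 ≈ 1.1814)
-32243/u + b/(-25977) = -32243/(-23653) + (2351/1990)/(-25977) = -32243*(-1/23653) + (2351/1990)*(-1/25977) = 32243/23653 - 2351/51694230 = 34014723463/24953543310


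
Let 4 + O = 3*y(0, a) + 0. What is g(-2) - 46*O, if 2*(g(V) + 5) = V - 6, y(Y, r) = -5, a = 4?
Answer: 865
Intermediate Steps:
O = -19 (O = -4 + (3*(-5) + 0) = -4 + (-15 + 0) = -4 - 15 = -19)
g(V) = -8 + V/2 (g(V) = -5 + (V - 6)/2 = -5 + (-6 + V)/2 = -5 + (-3 + V/2) = -8 + V/2)
g(-2) - 46*O = (-8 + (½)*(-2)) - 46*(-19) = (-8 - 1) + 874 = -9 + 874 = 865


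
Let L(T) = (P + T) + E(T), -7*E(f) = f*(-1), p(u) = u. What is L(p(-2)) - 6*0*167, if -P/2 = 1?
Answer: -30/7 ≈ -4.2857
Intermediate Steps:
P = -2 (P = -2*1 = -2)
E(f) = f/7 (E(f) = -f*(-1)/7 = -(-1)*f/7 = f/7)
L(T) = -2 + 8*T/7 (L(T) = (-2 + T) + T/7 = -2 + 8*T/7)
L(p(-2)) - 6*0*167 = (-2 + (8/7)*(-2)) - 6*0*167 = (-2 - 16/7) + 0*167 = -30/7 + 0 = -30/7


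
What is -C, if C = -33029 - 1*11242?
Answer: 44271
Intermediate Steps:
C = -44271 (C = -33029 - 11242 = -44271)
-C = -1*(-44271) = 44271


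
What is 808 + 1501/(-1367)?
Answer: 1103035/1367 ≈ 806.90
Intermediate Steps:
808 + 1501/(-1367) = 808 - 1/1367*1501 = 808 - 1501/1367 = 1103035/1367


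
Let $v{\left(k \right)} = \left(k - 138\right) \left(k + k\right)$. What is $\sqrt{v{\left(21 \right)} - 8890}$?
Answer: $2 i \sqrt{3451} \approx 117.49 i$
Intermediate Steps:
$v{\left(k \right)} = 2 k \left(-138 + k\right)$ ($v{\left(k \right)} = \left(-138 + k\right) 2 k = 2 k \left(-138 + k\right)$)
$\sqrt{v{\left(21 \right)} - 8890} = \sqrt{2 \cdot 21 \left(-138 + 21\right) - 8890} = \sqrt{2 \cdot 21 \left(-117\right) - 8890} = \sqrt{-4914 - 8890} = \sqrt{-13804} = 2 i \sqrt{3451}$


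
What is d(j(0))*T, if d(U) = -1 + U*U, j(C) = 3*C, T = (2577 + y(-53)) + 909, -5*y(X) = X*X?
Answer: -14621/5 ≈ -2924.2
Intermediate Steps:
y(X) = -X²/5 (y(X) = -X*X/5 = -X²/5)
T = 14621/5 (T = (2577 - ⅕*(-53)²) + 909 = (2577 - ⅕*2809) + 909 = (2577 - 2809/5) + 909 = 10076/5 + 909 = 14621/5 ≈ 2924.2)
d(U) = -1 + U²
d(j(0))*T = (-1 + (3*0)²)*(14621/5) = (-1 + 0²)*(14621/5) = (-1 + 0)*(14621/5) = -1*14621/5 = -14621/5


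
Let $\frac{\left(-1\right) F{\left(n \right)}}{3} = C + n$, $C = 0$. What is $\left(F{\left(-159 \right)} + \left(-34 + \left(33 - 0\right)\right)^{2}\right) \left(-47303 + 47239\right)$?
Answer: $-30592$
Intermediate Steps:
$F{\left(n \right)} = - 3 n$ ($F{\left(n \right)} = - 3 \left(0 + n\right) = - 3 n$)
$\left(F{\left(-159 \right)} + \left(-34 + \left(33 - 0\right)\right)^{2}\right) \left(-47303 + 47239\right) = \left(\left(-3\right) \left(-159\right) + \left(-34 + \left(33 - 0\right)\right)^{2}\right) \left(-47303 + 47239\right) = \left(477 + \left(-34 + \left(33 + 0\right)\right)^{2}\right) \left(-64\right) = \left(477 + \left(-34 + 33\right)^{2}\right) \left(-64\right) = \left(477 + \left(-1\right)^{2}\right) \left(-64\right) = \left(477 + 1\right) \left(-64\right) = 478 \left(-64\right) = -30592$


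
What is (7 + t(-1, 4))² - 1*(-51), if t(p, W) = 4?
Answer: 172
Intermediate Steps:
(7 + t(-1, 4))² - 1*(-51) = (7 + 4)² - 1*(-51) = 11² + 51 = 121 + 51 = 172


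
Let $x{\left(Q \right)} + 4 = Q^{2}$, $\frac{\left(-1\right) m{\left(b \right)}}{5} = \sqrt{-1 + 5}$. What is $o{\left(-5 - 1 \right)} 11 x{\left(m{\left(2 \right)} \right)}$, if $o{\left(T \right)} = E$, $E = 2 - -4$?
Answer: $6336$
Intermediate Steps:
$m{\left(b \right)} = -10$ ($m{\left(b \right)} = - 5 \sqrt{-1 + 5} = - 5 \sqrt{4} = \left(-5\right) 2 = -10$)
$E = 6$ ($E = 2 + 4 = 6$)
$o{\left(T \right)} = 6$
$x{\left(Q \right)} = -4 + Q^{2}$
$o{\left(-5 - 1 \right)} 11 x{\left(m{\left(2 \right)} \right)} = 6 \cdot 11 \left(-4 + \left(-10\right)^{2}\right) = 66 \left(-4 + 100\right) = 66 \cdot 96 = 6336$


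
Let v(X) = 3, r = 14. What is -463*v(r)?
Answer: -1389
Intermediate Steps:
-463*v(r) = -463*3 = -1389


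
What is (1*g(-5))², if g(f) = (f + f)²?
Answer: 10000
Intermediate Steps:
g(f) = 4*f² (g(f) = (2*f)² = 4*f²)
(1*g(-5))² = (1*(4*(-5)²))² = (1*(4*25))² = (1*100)² = 100² = 10000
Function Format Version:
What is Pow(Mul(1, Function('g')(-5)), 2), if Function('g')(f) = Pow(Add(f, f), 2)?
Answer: 10000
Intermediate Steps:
Function('g')(f) = Mul(4, Pow(f, 2)) (Function('g')(f) = Pow(Mul(2, f), 2) = Mul(4, Pow(f, 2)))
Pow(Mul(1, Function('g')(-5)), 2) = Pow(Mul(1, Mul(4, Pow(-5, 2))), 2) = Pow(Mul(1, Mul(4, 25)), 2) = Pow(Mul(1, 100), 2) = Pow(100, 2) = 10000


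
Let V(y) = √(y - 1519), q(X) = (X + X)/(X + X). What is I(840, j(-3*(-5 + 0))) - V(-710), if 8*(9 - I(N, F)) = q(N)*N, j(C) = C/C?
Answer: -96 - I*√2229 ≈ -96.0 - 47.212*I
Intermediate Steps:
q(X) = 1 (q(X) = (2*X)/((2*X)) = (2*X)*(1/(2*X)) = 1)
V(y) = √(-1519 + y)
j(C) = 1
I(N, F) = 9 - N/8
I(840, j(-3*(-5 + 0))) - V(-710) = (9 - ⅛*840) - √(-1519 - 710) = (9 - 105) - √(-2229) = -96 - I*√2229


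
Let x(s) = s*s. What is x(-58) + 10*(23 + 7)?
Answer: 3664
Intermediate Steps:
x(s) = s²
x(-58) + 10*(23 + 7) = (-58)² + 10*(23 + 7) = 3364 + 10*30 = 3364 + 300 = 3664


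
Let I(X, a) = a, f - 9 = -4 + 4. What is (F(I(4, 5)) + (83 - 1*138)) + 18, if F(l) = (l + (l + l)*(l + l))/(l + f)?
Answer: -59/2 ≈ -29.500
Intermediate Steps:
f = 9 (f = 9 + (-4 + 4) = 9 + 0 = 9)
F(l) = (l + 4*l²)/(9 + l) (F(l) = (l + (l + l)*(l + l))/(l + 9) = (l + (2*l)*(2*l))/(9 + l) = (l + 4*l²)/(9 + l))
(F(I(4, 5)) + (83 - 1*138)) + 18 = (5*(1 + 4*5)/(9 + 5) + (83 - 1*138)) + 18 = (5*(1 + 20)/14 + (83 - 138)) + 18 = (5*(1/14)*21 - 55) + 18 = (15/2 - 55) + 18 = -95/2 + 18 = -59/2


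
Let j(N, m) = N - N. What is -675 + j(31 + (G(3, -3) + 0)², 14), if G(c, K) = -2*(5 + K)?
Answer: -675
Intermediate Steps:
G(c, K) = -10 - 2*K
j(N, m) = 0
-675 + j(31 + (G(3, -3) + 0)², 14) = -675 + 0 = -675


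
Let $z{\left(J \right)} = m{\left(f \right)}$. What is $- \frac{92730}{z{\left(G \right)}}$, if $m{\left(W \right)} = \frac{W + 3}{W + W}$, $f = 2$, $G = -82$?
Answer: $-74184$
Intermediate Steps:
$m{\left(W \right)} = \frac{3 + W}{2 W}$
$z{\left(J \right)} = \frac{5}{4}$ ($z{\left(J \right)} = \frac{3 + 2}{2 \cdot 2} = \frac{1}{2} \cdot \frac{1}{2} \cdot 5 = \frac{5}{4}$)
$- \frac{92730}{z{\left(G \right)}} = - \frac{92730}{\frac{5}{4}} = \left(-92730\right) \frac{4}{5} = -74184$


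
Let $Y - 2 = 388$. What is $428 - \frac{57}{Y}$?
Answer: $\frac{55621}{130} \approx 427.85$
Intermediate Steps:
$Y = 390$ ($Y = 2 + 388 = 390$)
$428 - \frac{57}{Y} = 428 - \frac{57}{390} = 428 - 57 \cdot \frac{1}{390} = 428 - \frac{19}{130} = \frac{55621}{130}$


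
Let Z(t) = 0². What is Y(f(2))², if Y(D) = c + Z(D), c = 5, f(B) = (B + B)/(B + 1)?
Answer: 25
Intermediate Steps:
Z(t) = 0
f(B) = 2*B/(1 + B) (f(B) = (2*B)/(1 + B) = 2*B/(1 + B))
Y(D) = 5 (Y(D) = 5 + 0 = 5)
Y(f(2))² = 5² = 25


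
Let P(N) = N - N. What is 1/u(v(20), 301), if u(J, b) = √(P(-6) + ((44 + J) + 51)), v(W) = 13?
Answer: √3/18 ≈ 0.096225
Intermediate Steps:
P(N) = 0
u(J, b) = √(95 + J) (u(J, b) = √(0 + ((44 + J) + 51)) = √(0 + (95 + J)) = √(95 + J))
1/u(v(20), 301) = 1/(√(95 + 13)) = 1/(√108) = 1/(6*√3) = √3/18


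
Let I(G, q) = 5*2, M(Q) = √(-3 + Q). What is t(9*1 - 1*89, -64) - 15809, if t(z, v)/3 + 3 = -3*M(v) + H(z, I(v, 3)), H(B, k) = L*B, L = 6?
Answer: -17258 - 9*I*√67 ≈ -17258.0 - 73.668*I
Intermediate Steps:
I(G, q) = 10
H(B, k) = 6*B
t(z, v) = -9 - 9*√(-3 + v) + 18*z (t(z, v) = -9 + 3*(-3*√(-3 + v) + 6*z) = -9 + (-9*√(-3 + v) + 18*z) = -9 - 9*√(-3 + v) + 18*z)
t(9*1 - 1*89, -64) - 15809 = (-9 - 9*√(-3 - 64) + 18*(9*1 - 1*89)) - 15809 = (-9 - 9*I*√67 + 18*(9 - 89)) - 15809 = (-9 - 9*I*√67 + 18*(-80)) - 15809 = (-9 - 9*I*√67 - 1440) - 15809 = (-1449 - 9*I*√67) - 15809 = -17258 - 9*I*√67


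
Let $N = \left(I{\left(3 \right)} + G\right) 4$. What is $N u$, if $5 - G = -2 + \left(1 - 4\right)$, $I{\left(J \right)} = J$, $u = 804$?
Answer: $41808$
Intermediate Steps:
$G = 10$ ($G = 5 - \left(-2 + \left(1 - 4\right)\right) = 5 - \left(-2 - 3\right) = 5 - -5 = 5 + 5 = 10$)
$N = 52$ ($N = \left(3 + 10\right) 4 = 13 \cdot 4 = 52$)
$N u = 52 \cdot 804 = 41808$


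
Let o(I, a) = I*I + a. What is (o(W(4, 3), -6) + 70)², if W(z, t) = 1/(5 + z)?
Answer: 26884225/6561 ≈ 4097.6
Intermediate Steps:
o(I, a) = a + I² (o(I, a) = I² + a = a + I²)
(o(W(4, 3), -6) + 70)² = ((-6 + (1/(5 + 4))²) + 70)² = ((-6 + (1/9)²) + 70)² = ((-6 + (⅑)²) + 70)² = ((-6 + 1/81) + 70)² = (-485/81 + 70)² = (5185/81)² = 26884225/6561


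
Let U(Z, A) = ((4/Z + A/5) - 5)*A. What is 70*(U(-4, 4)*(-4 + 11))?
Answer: -10192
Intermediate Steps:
U(Z, A) = A*(-5 + 4/Z + A/5) (U(Z, A) = ((4/Z + A*(⅕)) - 5)*A = ((4/Z + A/5) - 5)*A = (-5 + 4/Z + A/5)*A = A*(-5 + 4/Z + A/5))
70*(U(-4, 4)*(-4 + 11)) = 70*(((⅕)*4*(20 - 4*(-25 + 4))/(-4))*(-4 + 11)) = 70*(((⅕)*4*(-¼)*(20 - 4*(-21)))*7) = 70*(((⅕)*4*(-¼)*(20 + 84))*7) = 70*(((⅕)*4*(-¼)*104)*7) = 70*(-104/5*7) = 70*(-728/5) = -10192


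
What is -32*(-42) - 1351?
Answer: -7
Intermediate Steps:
-32*(-42) - 1351 = 1344 - 1351 = -7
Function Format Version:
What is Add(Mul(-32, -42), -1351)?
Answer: -7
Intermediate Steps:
Add(Mul(-32, -42), -1351) = Add(1344, -1351) = -7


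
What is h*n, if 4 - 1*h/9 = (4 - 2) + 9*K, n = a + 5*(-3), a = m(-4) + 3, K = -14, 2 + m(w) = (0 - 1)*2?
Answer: -18432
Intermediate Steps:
m(w) = -4 (m(w) = -2 + (0 - 1)*2 = -2 - 1*2 = -2 - 2 = -4)
a = -1 (a = -4 + 3 = -1)
n = -16 (n = -1 + 5*(-3) = -1 - 15 = -16)
h = 1152 (h = 36 - 9*((4 - 2) + 9*(-14)) = 36 - 9*(2 - 126) = 36 - 9*(-124) = 36 + 1116 = 1152)
h*n = 1152*(-16) = -18432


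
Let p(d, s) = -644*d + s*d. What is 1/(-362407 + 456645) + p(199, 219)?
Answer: -7970178849/94238 ≈ -84575.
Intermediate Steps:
p(d, s) = -644*d + d*s
1/(-362407 + 456645) + p(199, 219) = 1/(-362407 + 456645) + 199*(-644 + 219) = 1/94238 + 199*(-425) = 1/94238 - 84575 = -7970178849/94238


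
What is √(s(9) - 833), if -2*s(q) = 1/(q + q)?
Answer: I*√29989/6 ≈ 28.862*I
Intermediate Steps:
s(q) = -1/(4*q) (s(q) = -1/(2*(q + q)) = -1/(2*q)/2 = -1/(4*q))
√(s(9) - 833) = √(-¼/9 - 833) = √(-¼*⅑ - 833) = √(-1/36 - 833) = √(-29989/36) = I*√29989/6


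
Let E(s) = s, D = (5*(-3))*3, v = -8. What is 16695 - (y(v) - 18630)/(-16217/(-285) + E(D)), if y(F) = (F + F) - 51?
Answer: 61958085/3392 ≈ 18266.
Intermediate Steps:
D = -45 (D = -15*3 = -45)
y(F) = -51 + 2*F (y(F) = 2*F - 51 = -51 + 2*F)
16695 - (y(v) - 18630)/(-16217/(-285) + E(D)) = 16695 - ((-51 + 2*(-8)) - 18630)/(-16217/(-285) - 45) = 16695 - ((-51 - 16) - 18630)/(-16217*(-1/285) - 45) = 16695 - (-67 - 18630)/(16217/285 - 45) = 16695 - (-18697)/3392/285 = 16695 - (-18697)*285/3392 = 16695 - 1*(-5328645/3392) = 16695 + 5328645/3392 = 61958085/3392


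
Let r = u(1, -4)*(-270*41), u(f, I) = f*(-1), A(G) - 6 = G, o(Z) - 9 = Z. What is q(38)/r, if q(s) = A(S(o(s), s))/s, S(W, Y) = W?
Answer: 53/420660 ≈ 0.00012599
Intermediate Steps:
o(Z) = 9 + Z
A(G) = 6 + G
u(f, I) = -f
q(s) = (15 + s)/s (q(s) = (6 + (9 + s))/s = (15 + s)/s)
r = 11070 (r = (-1*1)*(-270*41) = -1*(-11070) = 11070)
q(38)/r = ((15 + 38)/38)/11070 = ((1/38)*53)*(1/11070) = (53/38)*(1/11070) = 53/420660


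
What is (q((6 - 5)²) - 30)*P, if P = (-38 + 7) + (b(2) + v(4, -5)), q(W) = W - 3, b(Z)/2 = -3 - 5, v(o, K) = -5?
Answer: 1664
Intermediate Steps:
b(Z) = -16 (b(Z) = 2*(-3 - 5) = 2*(-8) = -16)
q(W) = -3 + W
P = -52 (P = (-38 + 7) + (-16 - 5) = -31 - 21 = -52)
(q((6 - 5)²) - 30)*P = ((-3 + (6 - 5)²) - 30)*(-52) = ((-3 + 1²) - 30)*(-52) = ((-3 + 1) - 30)*(-52) = (-2 - 30)*(-52) = -32*(-52) = 1664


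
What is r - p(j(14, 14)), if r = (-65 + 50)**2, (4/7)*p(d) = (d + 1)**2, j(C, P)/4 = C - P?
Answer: 893/4 ≈ 223.25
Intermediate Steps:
j(C, P) = -4*P + 4*C (j(C, P) = 4*(C - P) = -4*P + 4*C)
p(d) = 7*(1 + d)**2/4 (p(d) = 7*(d + 1)**2/4 = 7*(1 + d)**2/4)
r = 225 (r = (-15)**2 = 225)
r - p(j(14, 14)) = 225 - 7*(1 + (-4*14 + 4*14))**2/4 = 225 - 7*(1 + (-56 + 56))**2/4 = 225 - 7*(1 + 0)**2/4 = 225 - 7*1**2/4 = 225 - 7/4 = 893/4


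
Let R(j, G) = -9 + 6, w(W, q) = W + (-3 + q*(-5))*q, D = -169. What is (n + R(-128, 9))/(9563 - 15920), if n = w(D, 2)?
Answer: 66/2119 ≈ 0.031147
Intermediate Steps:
w(W, q) = W + q*(-3 - 5*q) (w(W, q) = W + (-3 - 5*q)*q = W + q*(-3 - 5*q))
n = -195 (n = -169 - 5*2² - 3*2 = -169 - 5*4 - 6 = -169 - 20 - 6 = -195)
R(j, G) = -3
(n + R(-128, 9))/(9563 - 15920) = (-195 - 3)/(9563 - 15920) = -198/(-6357) = -198*(-1/6357) = 66/2119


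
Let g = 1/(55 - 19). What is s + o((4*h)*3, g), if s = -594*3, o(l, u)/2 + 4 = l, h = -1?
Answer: -1814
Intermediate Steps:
g = 1/36 ≈ 0.027778
o(l, u) = -8 + 2*l
s = -1782
s + o((4*h)*3, g) = -1782 + (-8 + 2*((4*(-1))*3)) = -1782 + (-8 + 2*(-4*3)) = -1782 + (-8 + 2*(-12)) = -1782 + (-8 - 24) = -1782 - 32 = -1814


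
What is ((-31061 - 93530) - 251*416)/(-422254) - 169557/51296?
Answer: -4274927029/1547138656 ≈ -2.7631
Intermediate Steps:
((-31061 - 93530) - 251*416)/(-422254) - 169557/51296 = (-124591 - 104416)*(-1/422254) - 169557*1/51296 = -229007*(-1/422254) - 169557/51296 = 229007/422254 - 169557/51296 = -4274927029/1547138656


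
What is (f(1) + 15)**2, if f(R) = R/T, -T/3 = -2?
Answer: 8281/36 ≈ 230.03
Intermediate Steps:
T = 6 (T = -3*(-2) = 6)
f(R) = R/6
(f(1) + 15)**2 = ((1/6)*1 + 15)**2 = (1/6 + 15)**2 = (91/6)**2 = 8281/36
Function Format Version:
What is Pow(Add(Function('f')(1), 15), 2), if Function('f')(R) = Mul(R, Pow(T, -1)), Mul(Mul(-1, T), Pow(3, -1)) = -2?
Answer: Rational(8281, 36) ≈ 230.03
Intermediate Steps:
T = 6 (T = Mul(-3, -2) = 6)
Function('f')(R) = Mul(Rational(1, 6), R) (Function('f')(R) = Mul(R, Pow(6, -1)) = Mul(R, Rational(1, 6)) = Mul(Rational(1, 6), R))
Pow(Add(Function('f')(1), 15), 2) = Pow(Add(Mul(Rational(1, 6), 1), 15), 2) = Pow(Add(Rational(1, 6), 15), 2) = Pow(Rational(91, 6), 2) = Rational(8281, 36)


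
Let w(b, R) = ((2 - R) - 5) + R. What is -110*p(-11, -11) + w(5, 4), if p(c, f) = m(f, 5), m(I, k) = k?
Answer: -553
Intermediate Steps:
w(b, R) = -3 (w(b, R) = (-3 - R) + R = -3)
p(c, f) = 5
-110*p(-11, -11) + w(5, 4) = -110*5 - 3 = -550 - 3 = -553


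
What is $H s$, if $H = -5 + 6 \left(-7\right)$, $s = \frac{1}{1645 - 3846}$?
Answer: $\frac{47}{2201} \approx 0.021354$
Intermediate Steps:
$s = - \frac{1}{2201}$ ($s = \frac{1}{-2201} = - \frac{1}{2201} \approx -0.00045434$)
$H = -47$ ($H = -5 - 42 = -47$)
$H s = \left(-47\right) \left(- \frac{1}{2201}\right) = \frac{47}{2201}$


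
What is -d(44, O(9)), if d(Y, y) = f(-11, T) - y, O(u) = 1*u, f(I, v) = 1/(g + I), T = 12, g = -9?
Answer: 181/20 ≈ 9.0500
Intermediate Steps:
f(I, v) = 1/(-9 + I)
O(u) = u
d(Y, y) = -1/20 - y (d(Y, y) = 1/(-9 - 11) - y = 1/(-20) - y = -1/20 - y)
-d(44, O(9)) = -(-1/20 - 1*9) = -(-1/20 - 9) = -1*(-181/20) = 181/20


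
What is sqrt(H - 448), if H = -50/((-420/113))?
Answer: I*sqrt(766542)/42 ≈ 20.846*I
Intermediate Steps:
H = 565/42 (H = -50/((-420*1/113)) = -50/(-420/113) = -50*(-113/420) = 565/42 ≈ 13.452)
sqrt(H - 448) = sqrt(565/42 - 448) = sqrt(-18251/42) = I*sqrt(766542)/42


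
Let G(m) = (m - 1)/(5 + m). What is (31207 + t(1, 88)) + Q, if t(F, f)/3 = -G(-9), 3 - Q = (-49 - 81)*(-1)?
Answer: 62145/2 ≈ 31073.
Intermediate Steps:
G(m) = (-1 + m)/(5 + m)
Q = -127 (Q = 3 - (-49 - 81)*(-1) = 3 - (-130)*(-1) = 3 - 1*130 = 3 - 130 = -127)
t(F, f) = -15/2 (t(F, f) = 3*(-(-1 - 9)/(5 - 9)) = 3*(-(-10)/(-4)) = 3*(-(-1)*(-10)/4) = 3*(-1*5/2) = 3*(-5/2) = -15/2)
(31207 + t(1, 88)) + Q = (31207 - 15/2) - 127 = 62399/2 - 127 = 62145/2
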